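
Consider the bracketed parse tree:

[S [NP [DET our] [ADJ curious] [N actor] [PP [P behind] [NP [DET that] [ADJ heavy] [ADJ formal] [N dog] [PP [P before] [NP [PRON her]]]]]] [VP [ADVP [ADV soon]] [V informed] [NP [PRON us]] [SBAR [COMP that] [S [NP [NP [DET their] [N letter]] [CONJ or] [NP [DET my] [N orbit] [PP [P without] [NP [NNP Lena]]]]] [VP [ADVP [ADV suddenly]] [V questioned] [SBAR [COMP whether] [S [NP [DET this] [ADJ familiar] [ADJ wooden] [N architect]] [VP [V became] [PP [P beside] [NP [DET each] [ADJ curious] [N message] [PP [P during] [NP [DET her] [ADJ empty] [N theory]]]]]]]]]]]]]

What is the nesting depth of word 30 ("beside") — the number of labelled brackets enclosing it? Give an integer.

The word sits inside P, which is inside PP, inside VP, inside S, inside SBAR, inside VP, inside S, inside SBAR, inside VP, inside S — 10 brackets in all.

10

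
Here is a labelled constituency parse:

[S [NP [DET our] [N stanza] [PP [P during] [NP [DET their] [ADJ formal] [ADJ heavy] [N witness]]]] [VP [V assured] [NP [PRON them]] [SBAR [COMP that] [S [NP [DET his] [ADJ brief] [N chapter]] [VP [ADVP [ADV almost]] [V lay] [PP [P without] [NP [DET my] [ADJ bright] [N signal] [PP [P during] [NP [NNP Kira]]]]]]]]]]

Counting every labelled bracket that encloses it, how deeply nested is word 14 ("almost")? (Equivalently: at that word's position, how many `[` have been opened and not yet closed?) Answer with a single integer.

Path from the root down to the word: S → VP → SBAR → S → VP → ADVP → ADV. That is 7 enclosing brackets.

7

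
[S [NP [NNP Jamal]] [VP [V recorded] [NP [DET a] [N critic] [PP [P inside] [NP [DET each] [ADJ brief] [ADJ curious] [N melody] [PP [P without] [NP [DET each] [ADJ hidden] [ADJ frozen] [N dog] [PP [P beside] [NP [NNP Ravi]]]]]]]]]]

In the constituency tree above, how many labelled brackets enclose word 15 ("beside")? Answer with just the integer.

The word sits inside P, which is inside PP, inside NP, inside PP, inside NP, inside PP, inside NP, inside VP, inside S — 9 brackets in all.

9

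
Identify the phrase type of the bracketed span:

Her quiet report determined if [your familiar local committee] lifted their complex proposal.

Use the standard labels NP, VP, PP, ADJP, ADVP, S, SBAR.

The span is built around the noun "committee" — a noun phrase (NP).

NP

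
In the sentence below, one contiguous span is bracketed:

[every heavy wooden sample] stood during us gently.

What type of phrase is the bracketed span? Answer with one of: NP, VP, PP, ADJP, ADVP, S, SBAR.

NP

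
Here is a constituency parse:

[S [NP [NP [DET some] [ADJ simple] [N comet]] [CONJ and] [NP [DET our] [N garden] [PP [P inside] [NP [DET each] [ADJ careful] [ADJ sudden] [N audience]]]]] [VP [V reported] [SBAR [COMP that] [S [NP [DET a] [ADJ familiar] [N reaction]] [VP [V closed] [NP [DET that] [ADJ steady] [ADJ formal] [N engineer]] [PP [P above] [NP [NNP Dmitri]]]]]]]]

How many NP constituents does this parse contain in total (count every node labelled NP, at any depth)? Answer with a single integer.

7

Scanning left to right, an opening `[NP` appears at word positions 1, 1, 5, 8, 14, 18, 23 — 7 in total.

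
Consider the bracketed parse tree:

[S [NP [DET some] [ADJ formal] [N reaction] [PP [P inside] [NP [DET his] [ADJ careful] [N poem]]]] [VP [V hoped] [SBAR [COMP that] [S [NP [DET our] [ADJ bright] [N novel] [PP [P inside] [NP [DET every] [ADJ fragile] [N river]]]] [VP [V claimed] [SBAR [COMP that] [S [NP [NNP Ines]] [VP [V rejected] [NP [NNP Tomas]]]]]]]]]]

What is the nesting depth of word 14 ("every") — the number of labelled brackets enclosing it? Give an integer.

8

Counting open brackets not yet closed at "every": [S [VP [SBAR [S [NP [PP [NP [DET = 8.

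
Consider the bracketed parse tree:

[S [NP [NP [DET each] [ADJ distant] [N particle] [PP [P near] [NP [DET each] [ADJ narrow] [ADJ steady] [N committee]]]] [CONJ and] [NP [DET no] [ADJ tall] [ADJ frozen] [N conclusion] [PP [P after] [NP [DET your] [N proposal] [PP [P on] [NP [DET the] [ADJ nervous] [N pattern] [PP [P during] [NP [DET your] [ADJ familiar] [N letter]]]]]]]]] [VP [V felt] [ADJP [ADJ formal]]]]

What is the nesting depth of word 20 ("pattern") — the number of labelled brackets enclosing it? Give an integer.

8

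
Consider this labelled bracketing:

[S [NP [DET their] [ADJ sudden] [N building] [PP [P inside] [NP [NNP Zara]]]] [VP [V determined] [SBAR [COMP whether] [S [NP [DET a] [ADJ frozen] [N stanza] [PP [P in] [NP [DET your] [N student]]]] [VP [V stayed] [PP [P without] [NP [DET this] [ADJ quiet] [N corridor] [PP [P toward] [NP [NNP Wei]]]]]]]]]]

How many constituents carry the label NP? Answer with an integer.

6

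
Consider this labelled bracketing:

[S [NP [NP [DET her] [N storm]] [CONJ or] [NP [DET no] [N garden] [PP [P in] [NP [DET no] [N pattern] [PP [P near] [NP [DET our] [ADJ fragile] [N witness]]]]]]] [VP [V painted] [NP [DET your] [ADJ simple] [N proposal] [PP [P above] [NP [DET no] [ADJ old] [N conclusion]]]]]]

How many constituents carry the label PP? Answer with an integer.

The PP constituents are: [PP in no pattern near our fragile witness]; [PP near our fragile witness]; [PP above no old conclusion]. Total: 3.

3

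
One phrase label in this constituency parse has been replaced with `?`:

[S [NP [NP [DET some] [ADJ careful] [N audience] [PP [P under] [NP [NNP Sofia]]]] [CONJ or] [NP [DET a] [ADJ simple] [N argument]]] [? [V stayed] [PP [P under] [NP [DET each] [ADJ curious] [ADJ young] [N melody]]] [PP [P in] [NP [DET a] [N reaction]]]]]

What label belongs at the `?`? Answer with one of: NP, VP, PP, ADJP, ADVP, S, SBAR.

VP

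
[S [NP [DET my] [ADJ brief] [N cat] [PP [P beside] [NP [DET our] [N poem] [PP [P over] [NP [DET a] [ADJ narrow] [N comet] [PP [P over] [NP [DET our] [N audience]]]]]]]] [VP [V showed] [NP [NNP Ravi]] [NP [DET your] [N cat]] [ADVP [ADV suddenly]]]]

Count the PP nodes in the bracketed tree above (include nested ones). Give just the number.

3

Scanning left to right, an opening `[PP` appears at word positions 4, 7, 11 — 3 in total.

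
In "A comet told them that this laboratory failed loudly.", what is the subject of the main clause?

a comet

"a comet" is the NP that combines with the VP headed by "told" to form the main clause — the subject.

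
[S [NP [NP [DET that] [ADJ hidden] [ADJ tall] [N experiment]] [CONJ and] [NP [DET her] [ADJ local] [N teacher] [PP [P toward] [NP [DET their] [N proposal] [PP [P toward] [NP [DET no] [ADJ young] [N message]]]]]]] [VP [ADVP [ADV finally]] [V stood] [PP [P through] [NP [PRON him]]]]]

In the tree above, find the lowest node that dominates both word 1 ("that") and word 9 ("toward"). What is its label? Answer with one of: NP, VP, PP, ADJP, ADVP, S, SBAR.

NP

Both words fall inside [NP that hidden tall experiment and her local teacher toward their proposal toward no young message] (words 1–15), and no smaller constituent contains them both. Label: NP.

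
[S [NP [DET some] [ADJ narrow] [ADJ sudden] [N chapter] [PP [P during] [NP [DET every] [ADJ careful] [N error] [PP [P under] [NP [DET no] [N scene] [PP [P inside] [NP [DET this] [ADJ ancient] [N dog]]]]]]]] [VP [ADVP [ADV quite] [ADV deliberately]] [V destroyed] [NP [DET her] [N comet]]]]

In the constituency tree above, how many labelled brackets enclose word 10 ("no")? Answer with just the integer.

Path from the root down to the word: S → NP → PP → NP → PP → NP → DET. That is 7 enclosing brackets.

7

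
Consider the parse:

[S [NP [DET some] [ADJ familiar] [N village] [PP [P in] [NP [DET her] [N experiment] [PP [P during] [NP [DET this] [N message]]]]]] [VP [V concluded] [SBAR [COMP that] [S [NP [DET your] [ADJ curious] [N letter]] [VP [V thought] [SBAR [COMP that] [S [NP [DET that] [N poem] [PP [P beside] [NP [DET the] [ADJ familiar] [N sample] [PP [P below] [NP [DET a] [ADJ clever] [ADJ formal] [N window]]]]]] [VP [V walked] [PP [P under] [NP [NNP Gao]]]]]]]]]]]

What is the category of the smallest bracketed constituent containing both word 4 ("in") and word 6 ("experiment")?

PP

The smallest bracket enclosing both words is [PP in her experiment during this message], so the label is PP.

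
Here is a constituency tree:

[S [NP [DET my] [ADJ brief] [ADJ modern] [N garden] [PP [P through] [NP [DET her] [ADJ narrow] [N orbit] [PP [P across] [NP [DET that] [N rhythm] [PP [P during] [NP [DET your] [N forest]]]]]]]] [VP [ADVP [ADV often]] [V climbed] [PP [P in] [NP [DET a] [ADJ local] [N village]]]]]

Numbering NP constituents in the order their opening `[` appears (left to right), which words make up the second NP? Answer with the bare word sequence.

her narrow orbit across that rhythm during your forest

The NP opening brackets appear, in order, over: "my brief modern garden through her narrow orbit across that rhythm during your forest"; "her narrow orbit across that rhythm during your forest"; "that rhythm during your forest"; "your forest"; "a local village". The second one spans "her narrow orbit across that rhythm during your forest".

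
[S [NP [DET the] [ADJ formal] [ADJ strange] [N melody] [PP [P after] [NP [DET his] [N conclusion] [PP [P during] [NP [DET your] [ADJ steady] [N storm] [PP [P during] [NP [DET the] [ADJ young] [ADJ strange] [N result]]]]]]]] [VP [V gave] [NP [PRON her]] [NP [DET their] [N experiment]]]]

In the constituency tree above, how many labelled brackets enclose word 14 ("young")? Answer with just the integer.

9

Path from the root down to the word: S → NP → PP → NP → PP → NP → PP → NP → ADJ. That is 9 enclosing brackets.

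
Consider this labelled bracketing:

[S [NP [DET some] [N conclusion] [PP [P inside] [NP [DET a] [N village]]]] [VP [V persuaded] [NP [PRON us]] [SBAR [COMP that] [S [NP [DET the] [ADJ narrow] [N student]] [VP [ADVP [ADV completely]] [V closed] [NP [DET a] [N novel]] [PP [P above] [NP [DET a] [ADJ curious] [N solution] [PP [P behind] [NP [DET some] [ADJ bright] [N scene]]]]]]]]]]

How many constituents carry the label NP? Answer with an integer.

The NP constituents are: [NP some conclusion inside a village]; [NP a village]; [NP us]; [NP the narrow student]; [NP a novel]; [NP a curious solution behind some bright scene] …. Total: 7.

7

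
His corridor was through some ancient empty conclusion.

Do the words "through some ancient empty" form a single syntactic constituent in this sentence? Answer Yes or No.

No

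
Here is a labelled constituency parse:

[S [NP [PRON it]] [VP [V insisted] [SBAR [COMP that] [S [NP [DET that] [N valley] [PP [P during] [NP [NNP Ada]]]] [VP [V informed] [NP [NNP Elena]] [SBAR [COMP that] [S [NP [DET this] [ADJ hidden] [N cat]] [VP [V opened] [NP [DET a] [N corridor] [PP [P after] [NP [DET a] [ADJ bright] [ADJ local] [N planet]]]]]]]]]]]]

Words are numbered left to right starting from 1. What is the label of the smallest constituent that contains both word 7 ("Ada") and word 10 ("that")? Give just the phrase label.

S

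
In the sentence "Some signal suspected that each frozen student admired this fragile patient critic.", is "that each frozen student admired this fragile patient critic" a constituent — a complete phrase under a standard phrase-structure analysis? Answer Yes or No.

Yes

These words form the whole subordinate clause headed by "that", so yes — one constituent.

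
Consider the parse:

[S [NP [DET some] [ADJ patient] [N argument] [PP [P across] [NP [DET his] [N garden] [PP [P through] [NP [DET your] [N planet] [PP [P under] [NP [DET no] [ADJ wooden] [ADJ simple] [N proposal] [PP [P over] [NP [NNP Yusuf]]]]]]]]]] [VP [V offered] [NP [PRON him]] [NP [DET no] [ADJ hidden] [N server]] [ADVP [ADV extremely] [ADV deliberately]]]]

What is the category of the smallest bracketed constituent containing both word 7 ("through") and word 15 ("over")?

PP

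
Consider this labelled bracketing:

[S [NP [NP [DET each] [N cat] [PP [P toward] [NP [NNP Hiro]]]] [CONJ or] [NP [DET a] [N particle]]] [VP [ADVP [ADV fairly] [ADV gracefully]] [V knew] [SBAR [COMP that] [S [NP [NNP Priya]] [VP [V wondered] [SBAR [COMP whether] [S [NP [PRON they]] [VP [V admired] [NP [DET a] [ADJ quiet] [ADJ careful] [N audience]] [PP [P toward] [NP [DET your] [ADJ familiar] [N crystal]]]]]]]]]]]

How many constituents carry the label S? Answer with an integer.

3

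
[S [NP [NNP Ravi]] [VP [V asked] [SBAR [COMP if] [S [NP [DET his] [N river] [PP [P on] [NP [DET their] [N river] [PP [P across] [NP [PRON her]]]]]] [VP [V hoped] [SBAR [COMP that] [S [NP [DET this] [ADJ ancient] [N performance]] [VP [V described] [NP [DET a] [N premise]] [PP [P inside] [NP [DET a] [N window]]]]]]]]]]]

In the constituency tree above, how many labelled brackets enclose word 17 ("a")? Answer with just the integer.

10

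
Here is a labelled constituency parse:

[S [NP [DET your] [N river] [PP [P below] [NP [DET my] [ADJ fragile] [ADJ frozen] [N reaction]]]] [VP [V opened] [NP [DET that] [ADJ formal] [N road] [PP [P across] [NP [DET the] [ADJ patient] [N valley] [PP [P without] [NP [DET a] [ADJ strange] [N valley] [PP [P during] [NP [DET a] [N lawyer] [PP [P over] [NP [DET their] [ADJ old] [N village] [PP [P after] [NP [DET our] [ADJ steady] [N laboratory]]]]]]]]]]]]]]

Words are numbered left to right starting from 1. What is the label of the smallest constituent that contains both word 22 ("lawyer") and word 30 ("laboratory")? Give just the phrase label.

Word 22 lies under S → VP → NP → PP → NP → PP → NP → PP → NP → N; word 30 lies under S → VP → NP → PP → NP → PP → NP → PP → NP → PP → NP → PP → NP → N. The lowest shared node is the NP.

NP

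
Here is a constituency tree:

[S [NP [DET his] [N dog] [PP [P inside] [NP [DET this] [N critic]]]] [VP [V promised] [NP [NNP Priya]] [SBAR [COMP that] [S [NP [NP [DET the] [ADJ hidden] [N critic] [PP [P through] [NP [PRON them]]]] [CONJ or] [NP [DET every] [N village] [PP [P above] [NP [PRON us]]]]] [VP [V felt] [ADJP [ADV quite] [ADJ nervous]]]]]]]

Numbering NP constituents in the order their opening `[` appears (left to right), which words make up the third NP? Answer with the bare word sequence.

The NP opening brackets appear, in order, over: "his dog inside this critic"; "this critic"; "Priya"; "the hidden critic through them or every village above us"; "the hidden critic through them"; "them"; "every village above us"; "us". The third one spans "Priya".

Priya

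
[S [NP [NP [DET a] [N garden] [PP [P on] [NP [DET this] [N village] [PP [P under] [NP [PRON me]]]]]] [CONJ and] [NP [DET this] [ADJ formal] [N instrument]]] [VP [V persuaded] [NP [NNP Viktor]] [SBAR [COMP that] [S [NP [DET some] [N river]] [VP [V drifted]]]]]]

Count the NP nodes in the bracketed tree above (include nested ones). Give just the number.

7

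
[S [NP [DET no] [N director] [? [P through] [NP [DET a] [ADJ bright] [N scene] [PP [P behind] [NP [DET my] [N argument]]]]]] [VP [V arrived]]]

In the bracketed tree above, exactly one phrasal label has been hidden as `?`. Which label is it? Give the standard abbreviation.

PP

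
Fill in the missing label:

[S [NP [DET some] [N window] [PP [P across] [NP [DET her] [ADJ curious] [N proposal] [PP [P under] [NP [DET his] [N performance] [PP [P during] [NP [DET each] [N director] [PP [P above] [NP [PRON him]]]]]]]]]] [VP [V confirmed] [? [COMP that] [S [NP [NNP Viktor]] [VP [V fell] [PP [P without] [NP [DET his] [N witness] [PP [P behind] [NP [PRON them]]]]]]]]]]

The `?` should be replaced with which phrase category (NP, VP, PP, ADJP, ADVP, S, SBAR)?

SBAR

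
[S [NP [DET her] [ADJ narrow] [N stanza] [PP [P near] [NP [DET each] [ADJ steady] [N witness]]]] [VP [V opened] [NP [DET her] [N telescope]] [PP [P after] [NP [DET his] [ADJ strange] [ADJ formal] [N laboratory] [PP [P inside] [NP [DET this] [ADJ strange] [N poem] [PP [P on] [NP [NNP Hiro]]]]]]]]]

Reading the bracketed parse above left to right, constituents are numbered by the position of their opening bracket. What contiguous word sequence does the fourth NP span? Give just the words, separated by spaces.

Opening `[NP` markers occur at word positions 1, 5, 9, 12, 17, 21; the fourth of these opens the constituent [NP his strange formal laboratory inside this strange poem on Hiro].

his strange formal laboratory inside this strange poem on Hiro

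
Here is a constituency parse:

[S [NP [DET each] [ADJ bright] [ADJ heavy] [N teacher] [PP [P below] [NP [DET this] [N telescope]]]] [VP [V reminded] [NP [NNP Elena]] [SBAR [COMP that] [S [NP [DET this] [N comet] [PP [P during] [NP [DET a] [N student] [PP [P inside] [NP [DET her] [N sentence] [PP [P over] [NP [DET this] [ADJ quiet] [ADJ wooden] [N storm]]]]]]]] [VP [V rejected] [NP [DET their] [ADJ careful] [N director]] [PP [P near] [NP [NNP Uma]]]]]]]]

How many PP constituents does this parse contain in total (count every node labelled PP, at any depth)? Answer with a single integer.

5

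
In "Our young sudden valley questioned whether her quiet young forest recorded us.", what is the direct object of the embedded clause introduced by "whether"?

us

The verb of the embedded clause introduced by "whether" is "recorded"; its direct object is the NP "us".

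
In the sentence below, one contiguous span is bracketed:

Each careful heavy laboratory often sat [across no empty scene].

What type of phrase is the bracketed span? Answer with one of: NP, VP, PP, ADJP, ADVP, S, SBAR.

PP

"across" is the head of the bracketed span, so the span is a prepositional phrase: PP.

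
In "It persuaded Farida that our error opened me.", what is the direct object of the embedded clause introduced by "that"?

The verb of the embedded clause introduced by "that" is "opened"; its direct object is the NP "me".

me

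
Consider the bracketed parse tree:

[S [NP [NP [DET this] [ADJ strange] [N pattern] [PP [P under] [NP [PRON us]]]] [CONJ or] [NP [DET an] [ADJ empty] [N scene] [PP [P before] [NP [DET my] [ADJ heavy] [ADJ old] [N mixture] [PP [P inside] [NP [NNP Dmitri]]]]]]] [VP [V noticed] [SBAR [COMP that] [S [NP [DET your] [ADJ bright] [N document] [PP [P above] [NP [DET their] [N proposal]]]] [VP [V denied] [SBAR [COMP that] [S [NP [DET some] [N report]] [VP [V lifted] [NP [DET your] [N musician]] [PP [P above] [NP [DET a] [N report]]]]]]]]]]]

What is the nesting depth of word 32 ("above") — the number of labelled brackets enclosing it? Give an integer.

Path from the root down to the word: S → VP → SBAR → S → VP → SBAR → S → VP → PP → P. That is 10 enclosing brackets.

10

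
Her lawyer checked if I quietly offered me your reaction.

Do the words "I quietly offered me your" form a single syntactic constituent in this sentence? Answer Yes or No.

No

The smallest constituent containing the whole sequence is the clause [S I quietly offered me your reaction], but the sequence is only part of it — it straddles the boundary between noun phrase "I" and verb phrase "quietly offered me your reaction".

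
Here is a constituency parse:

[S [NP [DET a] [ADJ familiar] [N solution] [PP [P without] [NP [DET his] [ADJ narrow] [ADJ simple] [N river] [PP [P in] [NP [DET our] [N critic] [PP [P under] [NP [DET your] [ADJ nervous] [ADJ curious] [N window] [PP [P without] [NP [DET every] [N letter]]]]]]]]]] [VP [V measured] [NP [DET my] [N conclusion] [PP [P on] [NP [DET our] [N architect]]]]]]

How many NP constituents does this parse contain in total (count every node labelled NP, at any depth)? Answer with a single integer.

Listing each NP by its span: [NP a familiar solution without his narrow simple river in our critic under your nervous curious window without every letter]; [NP his narrow simple river in our critic under your nervous curious window without every letter]; [NP our critic under your nervous curious window without every letter]; [NP your nervous curious window without every letter]; [NP every letter]; [NP my conclusion on our architect] … — that makes 7.

7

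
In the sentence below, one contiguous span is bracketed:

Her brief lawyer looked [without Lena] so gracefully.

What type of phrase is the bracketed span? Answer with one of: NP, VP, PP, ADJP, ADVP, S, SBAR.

PP

"without" is the head of the bracketed span, so the span is a prepositional phrase: PP.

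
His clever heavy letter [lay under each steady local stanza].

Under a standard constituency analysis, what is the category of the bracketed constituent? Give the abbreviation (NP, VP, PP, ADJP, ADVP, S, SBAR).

The bracketed span "lay under each steady local stanza" is headed by "lay", making it a verb phrase (VP).

VP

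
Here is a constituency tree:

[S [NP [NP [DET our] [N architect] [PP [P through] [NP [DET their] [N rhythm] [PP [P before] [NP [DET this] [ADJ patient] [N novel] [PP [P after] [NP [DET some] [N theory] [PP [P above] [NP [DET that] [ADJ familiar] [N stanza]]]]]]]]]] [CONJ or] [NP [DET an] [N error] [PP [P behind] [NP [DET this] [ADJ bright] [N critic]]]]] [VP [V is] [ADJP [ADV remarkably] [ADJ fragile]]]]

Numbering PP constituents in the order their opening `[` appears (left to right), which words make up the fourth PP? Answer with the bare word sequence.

In left-to-right order the PP constituents are "through their rhythm before this patient novel after some theory above that familiar stanza"; "before this patient novel after some theory above that familiar stanza"; "after some theory above that familiar stanza"; "above that familiar stanza"; "behind this bright critic". Number 4 is "above that familiar stanza".

above that familiar stanza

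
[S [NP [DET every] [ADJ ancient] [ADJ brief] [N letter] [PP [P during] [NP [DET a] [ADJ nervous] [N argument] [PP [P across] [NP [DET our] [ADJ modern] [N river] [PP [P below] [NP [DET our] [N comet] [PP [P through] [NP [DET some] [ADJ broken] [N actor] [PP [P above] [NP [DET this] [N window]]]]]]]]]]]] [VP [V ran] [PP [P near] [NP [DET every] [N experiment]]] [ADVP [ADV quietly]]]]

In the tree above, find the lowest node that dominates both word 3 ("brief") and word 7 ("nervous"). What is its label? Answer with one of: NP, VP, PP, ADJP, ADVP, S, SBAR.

NP

Both words fall inside [NP every ancient brief letter during a nervous argument across our modern river below our comet through some broken actor above this window] (words 1–22), and no smaller constituent contains them both. Label: NP.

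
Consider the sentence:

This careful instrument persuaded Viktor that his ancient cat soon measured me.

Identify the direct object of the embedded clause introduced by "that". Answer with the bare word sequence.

"measured" heads the VP of the embedded clause introduced by "that", and "me" is its direct object.

me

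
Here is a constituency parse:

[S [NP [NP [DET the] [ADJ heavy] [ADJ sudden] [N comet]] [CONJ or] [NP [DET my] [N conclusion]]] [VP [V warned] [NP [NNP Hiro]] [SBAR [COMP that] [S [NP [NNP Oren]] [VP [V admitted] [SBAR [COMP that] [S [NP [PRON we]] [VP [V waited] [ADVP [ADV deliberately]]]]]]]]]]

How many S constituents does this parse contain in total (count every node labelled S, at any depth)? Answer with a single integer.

The S constituents are: [S the heavy sudden comet or my conclusion warned Hiro that Oren admitted that we waited deliberately]; [S Oren admitted that we waited deliberately]; [S we waited deliberately]. Total: 3.

3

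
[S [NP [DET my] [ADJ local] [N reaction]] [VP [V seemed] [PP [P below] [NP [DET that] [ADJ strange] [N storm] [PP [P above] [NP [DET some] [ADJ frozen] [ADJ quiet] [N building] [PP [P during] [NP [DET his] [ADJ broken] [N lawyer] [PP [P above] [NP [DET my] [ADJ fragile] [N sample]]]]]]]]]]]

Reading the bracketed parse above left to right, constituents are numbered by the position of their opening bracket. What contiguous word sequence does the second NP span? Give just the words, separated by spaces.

that strange storm above some frozen quiet building during his broken lawyer above my fragile sample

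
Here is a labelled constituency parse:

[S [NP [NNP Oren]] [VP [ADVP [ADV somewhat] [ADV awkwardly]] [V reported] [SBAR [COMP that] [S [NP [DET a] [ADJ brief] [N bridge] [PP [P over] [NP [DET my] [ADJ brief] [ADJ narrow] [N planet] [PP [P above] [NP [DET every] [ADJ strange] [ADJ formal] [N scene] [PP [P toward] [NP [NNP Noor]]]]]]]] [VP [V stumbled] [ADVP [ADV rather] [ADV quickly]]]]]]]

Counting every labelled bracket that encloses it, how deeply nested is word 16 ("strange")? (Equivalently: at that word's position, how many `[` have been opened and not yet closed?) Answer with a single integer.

10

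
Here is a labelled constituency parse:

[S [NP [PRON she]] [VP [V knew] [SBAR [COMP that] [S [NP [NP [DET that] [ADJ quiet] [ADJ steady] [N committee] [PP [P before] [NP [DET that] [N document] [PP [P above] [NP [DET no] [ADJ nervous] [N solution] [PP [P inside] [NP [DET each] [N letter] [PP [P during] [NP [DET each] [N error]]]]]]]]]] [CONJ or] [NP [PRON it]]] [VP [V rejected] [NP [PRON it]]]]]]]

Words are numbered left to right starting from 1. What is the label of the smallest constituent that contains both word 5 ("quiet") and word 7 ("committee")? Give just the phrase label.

NP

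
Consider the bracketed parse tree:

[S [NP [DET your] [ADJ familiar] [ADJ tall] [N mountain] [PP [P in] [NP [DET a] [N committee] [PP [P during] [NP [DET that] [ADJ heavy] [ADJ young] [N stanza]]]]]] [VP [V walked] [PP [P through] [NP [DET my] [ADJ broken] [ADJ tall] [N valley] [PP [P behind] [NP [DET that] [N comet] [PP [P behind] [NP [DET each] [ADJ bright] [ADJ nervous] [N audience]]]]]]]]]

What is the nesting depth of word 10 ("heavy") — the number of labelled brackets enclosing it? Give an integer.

7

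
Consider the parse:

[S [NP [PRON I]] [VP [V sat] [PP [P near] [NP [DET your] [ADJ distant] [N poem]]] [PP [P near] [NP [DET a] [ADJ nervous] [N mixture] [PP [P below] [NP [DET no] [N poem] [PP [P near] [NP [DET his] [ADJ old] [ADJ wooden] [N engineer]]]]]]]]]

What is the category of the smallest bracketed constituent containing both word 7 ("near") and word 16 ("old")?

PP

Word 7 lies under S → VP → PP → P; word 16 lies under S → VP → PP → NP → PP → NP → PP → NP → ADJ. The lowest shared node is the PP.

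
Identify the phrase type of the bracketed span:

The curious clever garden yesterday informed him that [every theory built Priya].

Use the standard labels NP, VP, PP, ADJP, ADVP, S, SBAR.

S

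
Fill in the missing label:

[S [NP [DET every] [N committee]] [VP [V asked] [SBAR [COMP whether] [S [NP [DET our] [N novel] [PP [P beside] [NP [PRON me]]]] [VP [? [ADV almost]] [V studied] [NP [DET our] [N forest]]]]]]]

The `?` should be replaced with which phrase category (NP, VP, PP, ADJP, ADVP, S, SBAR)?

ADVP

A constituent whose immediate children are ADV 'almost' is an adverb phrase: ADVP.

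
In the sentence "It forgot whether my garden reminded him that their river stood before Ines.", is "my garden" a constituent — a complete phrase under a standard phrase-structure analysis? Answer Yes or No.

Yes

"my garden" is exactly the noun phrase [NP my garden], a complete constituent.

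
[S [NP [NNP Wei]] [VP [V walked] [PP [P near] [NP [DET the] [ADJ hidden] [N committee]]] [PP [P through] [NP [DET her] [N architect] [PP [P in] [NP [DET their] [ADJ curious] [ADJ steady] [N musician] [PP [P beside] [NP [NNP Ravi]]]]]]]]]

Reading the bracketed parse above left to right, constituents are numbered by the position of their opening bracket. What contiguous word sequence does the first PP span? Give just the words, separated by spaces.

near the hidden committee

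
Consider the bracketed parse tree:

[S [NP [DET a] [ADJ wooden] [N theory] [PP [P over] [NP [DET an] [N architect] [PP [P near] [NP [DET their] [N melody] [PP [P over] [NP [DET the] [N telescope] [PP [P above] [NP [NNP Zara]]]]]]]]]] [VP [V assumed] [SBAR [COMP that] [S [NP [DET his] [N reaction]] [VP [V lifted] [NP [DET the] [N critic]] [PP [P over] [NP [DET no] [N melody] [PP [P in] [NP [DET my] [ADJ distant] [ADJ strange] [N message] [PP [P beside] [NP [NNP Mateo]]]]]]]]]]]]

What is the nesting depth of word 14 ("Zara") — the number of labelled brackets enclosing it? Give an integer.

11

Counting open brackets not yet closed at "Zara": [S [NP [PP [NP [PP [NP [PP [NP [PP [NP [NNP = 11.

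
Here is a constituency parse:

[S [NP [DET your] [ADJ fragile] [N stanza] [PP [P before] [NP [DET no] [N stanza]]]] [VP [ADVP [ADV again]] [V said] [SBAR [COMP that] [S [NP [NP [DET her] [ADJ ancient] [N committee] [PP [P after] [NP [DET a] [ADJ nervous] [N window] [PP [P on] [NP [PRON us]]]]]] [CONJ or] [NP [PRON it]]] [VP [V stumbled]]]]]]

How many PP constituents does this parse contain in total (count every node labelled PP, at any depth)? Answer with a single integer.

3

Scanning left to right, an opening `[PP` appears at word positions 4, 13, 17 — 3 in total.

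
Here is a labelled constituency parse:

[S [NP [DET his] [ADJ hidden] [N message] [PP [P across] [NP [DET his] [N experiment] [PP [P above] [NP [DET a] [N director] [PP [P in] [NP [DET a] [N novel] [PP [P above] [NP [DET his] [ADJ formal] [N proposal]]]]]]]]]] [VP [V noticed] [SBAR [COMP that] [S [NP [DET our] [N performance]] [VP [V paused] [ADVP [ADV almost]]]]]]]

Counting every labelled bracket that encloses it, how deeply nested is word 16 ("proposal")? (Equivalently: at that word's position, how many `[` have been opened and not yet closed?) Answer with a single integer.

11

The word sits inside N, which is inside NP, inside PP, inside NP, inside PP, inside NP, inside PP, inside NP, inside PP, inside NP, inside S — 11 brackets in all.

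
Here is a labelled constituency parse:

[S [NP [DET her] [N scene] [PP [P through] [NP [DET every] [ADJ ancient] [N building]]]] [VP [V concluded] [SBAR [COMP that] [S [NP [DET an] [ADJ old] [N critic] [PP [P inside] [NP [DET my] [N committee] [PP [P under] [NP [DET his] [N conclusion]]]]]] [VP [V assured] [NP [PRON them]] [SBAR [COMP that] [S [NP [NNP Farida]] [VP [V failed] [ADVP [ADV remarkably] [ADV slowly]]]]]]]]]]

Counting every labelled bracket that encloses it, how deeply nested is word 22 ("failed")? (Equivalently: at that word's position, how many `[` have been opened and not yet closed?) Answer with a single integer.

9

The word sits inside V, which is inside VP, inside S, inside SBAR, inside VP, inside S, inside SBAR, inside VP, inside S — 9 brackets in all.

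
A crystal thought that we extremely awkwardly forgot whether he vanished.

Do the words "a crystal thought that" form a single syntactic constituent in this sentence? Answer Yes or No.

The smallest constituent containing the whole sequence is the clause [S a crystal thought that we extremely awkwardly forgot whether he vanished], but the sequence is only part of it — it straddles the boundary between noun phrase "a crystal" and verb phrase "thought that we extremely awkwardly forgot whether he vanished".

No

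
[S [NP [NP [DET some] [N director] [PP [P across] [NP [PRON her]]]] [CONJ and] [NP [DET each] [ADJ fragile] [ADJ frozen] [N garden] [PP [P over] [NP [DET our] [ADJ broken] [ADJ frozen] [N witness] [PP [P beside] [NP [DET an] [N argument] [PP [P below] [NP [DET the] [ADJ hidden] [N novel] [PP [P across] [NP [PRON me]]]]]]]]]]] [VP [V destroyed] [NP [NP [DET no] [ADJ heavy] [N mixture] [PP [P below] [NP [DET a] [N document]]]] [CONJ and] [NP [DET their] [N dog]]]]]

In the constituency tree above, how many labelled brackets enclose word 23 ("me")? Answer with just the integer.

12

Counting open brackets not yet closed at "me": [S [NP [NP [PP [NP [PP [NP [PP [NP [PP [NP [PRON = 12.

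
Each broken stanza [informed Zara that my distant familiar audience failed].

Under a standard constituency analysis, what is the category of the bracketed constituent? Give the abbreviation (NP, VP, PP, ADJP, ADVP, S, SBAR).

VP

The span is built around the verb "informed" — a verb phrase (VP).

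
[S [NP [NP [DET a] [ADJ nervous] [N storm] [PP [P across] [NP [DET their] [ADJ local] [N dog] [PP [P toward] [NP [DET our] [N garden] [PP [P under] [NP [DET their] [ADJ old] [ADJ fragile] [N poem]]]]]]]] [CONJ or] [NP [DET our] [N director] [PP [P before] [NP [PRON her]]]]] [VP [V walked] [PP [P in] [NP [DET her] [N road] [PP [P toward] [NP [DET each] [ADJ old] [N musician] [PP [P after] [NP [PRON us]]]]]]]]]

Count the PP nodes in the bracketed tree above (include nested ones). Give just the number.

7

The PP constituents are: [PP across their local dog toward our garden under their old fragile poem]; [PP toward our garden under their old fragile poem]; [PP under their old fragile poem]; [PP before her]; [PP in her road toward each old musician after us]; [PP toward each old musician after us] …. Total: 7.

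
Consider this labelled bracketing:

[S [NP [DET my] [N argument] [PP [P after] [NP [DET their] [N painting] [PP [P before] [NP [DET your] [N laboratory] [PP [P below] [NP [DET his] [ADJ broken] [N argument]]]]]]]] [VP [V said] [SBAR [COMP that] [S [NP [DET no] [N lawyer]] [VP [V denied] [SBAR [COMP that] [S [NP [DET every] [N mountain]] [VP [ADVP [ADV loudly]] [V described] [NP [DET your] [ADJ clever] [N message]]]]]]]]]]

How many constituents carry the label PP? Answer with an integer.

3

Scanning left to right, an opening `[PP` appears at word positions 3, 6, 9 — 3 in total.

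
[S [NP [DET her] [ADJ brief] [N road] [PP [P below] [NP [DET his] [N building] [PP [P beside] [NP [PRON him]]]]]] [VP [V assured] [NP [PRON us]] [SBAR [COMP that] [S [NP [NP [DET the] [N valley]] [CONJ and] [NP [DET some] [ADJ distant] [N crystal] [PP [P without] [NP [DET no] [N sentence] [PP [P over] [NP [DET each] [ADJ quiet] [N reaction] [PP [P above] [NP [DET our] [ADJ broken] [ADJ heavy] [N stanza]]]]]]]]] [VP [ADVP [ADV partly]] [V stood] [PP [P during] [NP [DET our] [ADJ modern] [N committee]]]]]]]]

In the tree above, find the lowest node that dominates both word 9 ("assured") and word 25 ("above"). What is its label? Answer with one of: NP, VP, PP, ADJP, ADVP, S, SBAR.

Both words fall inside [VP assured us that the valley and some distant crystal without no sentence over each quiet reaction above our broken heavy stanza partly stood during our modern committee] (words 9–35), and no smaller constituent contains them both. Label: VP.

VP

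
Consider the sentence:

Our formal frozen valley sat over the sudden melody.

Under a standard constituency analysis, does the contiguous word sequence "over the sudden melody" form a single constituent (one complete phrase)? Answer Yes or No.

Yes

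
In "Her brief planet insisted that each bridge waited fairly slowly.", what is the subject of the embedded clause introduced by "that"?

The subject of the embedded clause introduced by "that" is the NP immediately before the verb "waited": "each bridge".

each bridge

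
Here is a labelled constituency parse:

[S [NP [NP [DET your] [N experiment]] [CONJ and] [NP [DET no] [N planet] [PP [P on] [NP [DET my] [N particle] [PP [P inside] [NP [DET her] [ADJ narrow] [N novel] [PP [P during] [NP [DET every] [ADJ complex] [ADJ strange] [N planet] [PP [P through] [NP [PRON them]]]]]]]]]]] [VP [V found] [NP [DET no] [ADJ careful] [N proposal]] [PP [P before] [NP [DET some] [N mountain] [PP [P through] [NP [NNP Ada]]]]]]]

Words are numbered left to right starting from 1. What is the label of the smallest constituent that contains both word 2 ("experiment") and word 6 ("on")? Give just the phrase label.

Both words fall inside [NP your experiment and no planet on my particle inside her narrow novel during every complex strange planet through them] (words 1–19), and no smaller constituent contains them both. Label: NP.

NP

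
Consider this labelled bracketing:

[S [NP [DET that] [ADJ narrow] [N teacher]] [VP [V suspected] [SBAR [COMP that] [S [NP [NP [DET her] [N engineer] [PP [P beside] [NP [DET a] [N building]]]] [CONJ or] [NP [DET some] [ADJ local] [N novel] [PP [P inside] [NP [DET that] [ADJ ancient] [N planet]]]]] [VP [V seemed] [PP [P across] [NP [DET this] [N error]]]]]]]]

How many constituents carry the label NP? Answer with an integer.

7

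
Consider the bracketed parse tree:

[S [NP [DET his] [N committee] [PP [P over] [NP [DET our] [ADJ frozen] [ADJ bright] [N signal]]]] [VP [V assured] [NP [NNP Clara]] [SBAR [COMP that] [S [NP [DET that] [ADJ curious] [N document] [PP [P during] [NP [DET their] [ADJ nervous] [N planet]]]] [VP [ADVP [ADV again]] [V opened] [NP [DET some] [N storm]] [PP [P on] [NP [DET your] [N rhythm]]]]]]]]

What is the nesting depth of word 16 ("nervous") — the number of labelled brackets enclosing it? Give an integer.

8

The word sits inside ADJ, which is inside NP, inside PP, inside NP, inside S, inside SBAR, inside VP, inside S — 8 brackets in all.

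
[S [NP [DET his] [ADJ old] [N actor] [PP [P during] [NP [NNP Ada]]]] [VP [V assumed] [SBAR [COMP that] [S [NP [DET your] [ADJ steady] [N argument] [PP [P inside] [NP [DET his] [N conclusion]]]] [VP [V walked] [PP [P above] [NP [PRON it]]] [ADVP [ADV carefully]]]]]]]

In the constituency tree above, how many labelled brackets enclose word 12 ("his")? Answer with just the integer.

The word sits inside DET, which is inside NP, inside PP, inside NP, inside S, inside SBAR, inside VP, inside S — 8 brackets in all.

8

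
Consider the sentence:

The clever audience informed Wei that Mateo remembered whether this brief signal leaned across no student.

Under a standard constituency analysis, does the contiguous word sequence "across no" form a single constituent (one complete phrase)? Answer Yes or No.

No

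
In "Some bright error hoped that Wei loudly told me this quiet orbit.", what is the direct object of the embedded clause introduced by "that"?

The verb of the embedded clause introduced by "that" is "told"; its direct object is the NP "this quiet orbit".

this quiet orbit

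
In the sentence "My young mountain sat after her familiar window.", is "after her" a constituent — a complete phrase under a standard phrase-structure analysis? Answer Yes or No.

No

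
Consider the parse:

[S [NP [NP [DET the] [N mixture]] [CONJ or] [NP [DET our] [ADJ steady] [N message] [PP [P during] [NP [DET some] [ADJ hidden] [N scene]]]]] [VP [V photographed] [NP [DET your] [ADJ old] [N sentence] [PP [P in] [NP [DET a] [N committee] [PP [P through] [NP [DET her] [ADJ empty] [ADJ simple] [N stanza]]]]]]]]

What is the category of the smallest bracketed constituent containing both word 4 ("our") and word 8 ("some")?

NP

The smallest bracket enclosing both words is [NP our steady message during some hidden scene], so the label is NP.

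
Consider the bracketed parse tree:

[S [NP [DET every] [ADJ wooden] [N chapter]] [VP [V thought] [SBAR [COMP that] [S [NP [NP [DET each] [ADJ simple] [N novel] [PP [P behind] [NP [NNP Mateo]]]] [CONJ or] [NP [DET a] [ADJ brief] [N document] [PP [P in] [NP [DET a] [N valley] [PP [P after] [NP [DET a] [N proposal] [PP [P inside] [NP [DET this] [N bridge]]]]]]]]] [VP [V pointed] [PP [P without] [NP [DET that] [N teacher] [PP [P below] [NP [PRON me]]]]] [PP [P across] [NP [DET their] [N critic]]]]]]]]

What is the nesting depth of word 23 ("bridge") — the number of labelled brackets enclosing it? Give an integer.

13

Path from the root down to the word: S → VP → SBAR → S → NP → NP → PP → NP → PP → NP → PP → NP → N. That is 13 enclosing brackets.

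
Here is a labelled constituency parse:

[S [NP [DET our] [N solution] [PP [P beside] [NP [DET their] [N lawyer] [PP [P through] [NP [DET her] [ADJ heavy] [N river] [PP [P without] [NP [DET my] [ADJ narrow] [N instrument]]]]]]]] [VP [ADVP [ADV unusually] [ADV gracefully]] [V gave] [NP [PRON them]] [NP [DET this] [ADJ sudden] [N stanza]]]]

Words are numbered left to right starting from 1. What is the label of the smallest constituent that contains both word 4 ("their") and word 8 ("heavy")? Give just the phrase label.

The smallest bracket enclosing both words is [NP their lawyer through her heavy river without my narrow instrument], so the label is NP.

NP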